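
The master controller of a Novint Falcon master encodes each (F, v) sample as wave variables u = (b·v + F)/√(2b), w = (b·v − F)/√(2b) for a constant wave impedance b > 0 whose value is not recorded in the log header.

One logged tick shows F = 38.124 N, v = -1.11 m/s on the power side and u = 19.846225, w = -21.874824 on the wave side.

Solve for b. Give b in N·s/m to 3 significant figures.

u + w = -2.028599;  u + w = √(2b)·v, so √(2b) = -2.028599/(-1.11) = 1.827567.
b = (√(2b))²/2 = 3.340000/2 = 1.670000.
(Check via u − w = 2F/√(2b): u − w = 41.721049, 2F/√(2b) = 41.721050.)

b = 1.67 N·s/m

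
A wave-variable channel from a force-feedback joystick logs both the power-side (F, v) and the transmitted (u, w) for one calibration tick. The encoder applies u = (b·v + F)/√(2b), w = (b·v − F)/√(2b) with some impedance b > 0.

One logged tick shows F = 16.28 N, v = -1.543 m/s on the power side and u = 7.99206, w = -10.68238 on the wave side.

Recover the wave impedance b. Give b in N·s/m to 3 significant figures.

u + w = -2.6903;  u + w = √(2b)·v, so √(2b) = -2.6903/(-1.543) = 1.7436.
b = (√(2b))²/2 = 3.0400/2 = 1.5200.
(Check via u − w = 2F/√(2b): u − w = 18.6744, 2F/√(2b) = 18.6744.)

b = 1.52 N·s/m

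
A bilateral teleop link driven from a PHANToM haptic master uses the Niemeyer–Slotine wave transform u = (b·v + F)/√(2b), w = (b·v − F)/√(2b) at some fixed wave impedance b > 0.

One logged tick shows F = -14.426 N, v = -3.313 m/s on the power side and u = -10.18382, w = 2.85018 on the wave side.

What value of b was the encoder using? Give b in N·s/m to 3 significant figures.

b = 2.45 N·s/m

u + w = -7.3336;  u + w = √(2b)·v, so √(2b) = -7.3336/(-3.313) = 2.2136.
b = (√(2b))²/2 = 4.9000/2 = 2.4500.
(Check via u − w = 2F/√(2b): u − w = -13.0340, 2F/√(2b) = -13.0340.)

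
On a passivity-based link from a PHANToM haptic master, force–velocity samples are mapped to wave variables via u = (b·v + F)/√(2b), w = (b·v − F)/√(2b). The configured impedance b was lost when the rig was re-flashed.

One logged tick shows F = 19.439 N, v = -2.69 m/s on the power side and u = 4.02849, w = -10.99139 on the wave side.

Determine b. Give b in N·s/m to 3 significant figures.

b = 3.35 N·s/m

u + w = -6.9629;  u + w = √(2b)·v, so √(2b) = -6.9629/(-2.69) = 2.5884.
b = (√(2b))²/2 = 6.7000/2 = 3.3500.
(Check via u − w = 2F/√(2b): u − w = 15.0199, 2F/√(2b) = 15.0199.)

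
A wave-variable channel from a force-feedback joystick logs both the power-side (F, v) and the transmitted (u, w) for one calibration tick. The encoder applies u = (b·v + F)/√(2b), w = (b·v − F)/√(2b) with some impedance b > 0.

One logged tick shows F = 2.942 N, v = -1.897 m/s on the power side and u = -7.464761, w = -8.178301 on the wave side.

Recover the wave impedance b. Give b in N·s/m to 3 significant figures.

u + w = -15.643062;  u + w = √(2b)·v, so √(2b) = -15.643062/(-1.897) = 8.246211.
b = (√(2b))²/2 = 67.999994/2 = 33.999997.
(Check via u − w = 2F/√(2b): u − w = 0.713540, 2F/√(2b) = 0.713540.)

b = 34 N·s/m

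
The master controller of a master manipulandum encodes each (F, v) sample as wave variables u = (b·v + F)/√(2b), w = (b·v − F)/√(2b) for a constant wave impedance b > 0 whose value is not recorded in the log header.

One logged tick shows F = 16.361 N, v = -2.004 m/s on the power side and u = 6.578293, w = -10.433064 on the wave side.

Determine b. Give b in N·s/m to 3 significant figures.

b = 1.85 N·s/m

u + w = -3.854771;  u + w = √(2b)·v, so √(2b) = -3.854771/(-2.004) = 1.923538.
b = (√(2b))²/2 = 3.700000/2 = 1.850000.
(Check via u − w = 2F/√(2b): u − w = 17.011357, 2F/√(2b) = 17.011358.)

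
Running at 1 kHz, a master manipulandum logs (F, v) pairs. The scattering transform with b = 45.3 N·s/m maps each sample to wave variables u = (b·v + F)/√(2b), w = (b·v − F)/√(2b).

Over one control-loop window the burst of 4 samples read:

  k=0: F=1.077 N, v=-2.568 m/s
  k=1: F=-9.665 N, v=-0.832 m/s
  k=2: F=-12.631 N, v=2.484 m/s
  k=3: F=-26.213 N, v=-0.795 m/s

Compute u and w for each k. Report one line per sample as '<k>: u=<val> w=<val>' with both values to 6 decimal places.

0: u=-12.108481 w=-12.334779
1: u=-4.975057 w=-2.944254
2: u=10.494849 w=13.148865
3: u=-6.537494 w=-1.029637

k=0: b·v=45.3×(-2.568)=-116.330400; √(2b)=9.518403; u=(-116.330400+1.077)/9.518403=-12.108481, w=(-116.330400−1.077)/9.518403=-12.334779
k=1: b·v=45.3×(-0.832)=-37.689600; √(2b)=9.518403; u=(-37.689600+(-9.665))/9.518403=-4.975057, w=(-37.689600−(-9.665))/9.518403=-2.944254
k=2: b·v=45.3×2.484=112.525200; √(2b)=9.518403; u=(112.525200+(-12.631))/9.518403=10.494849, w=(112.525200−(-12.631))/9.518403=13.148865
k=3: b·v=45.3×(-0.795)=-36.013500; √(2b)=9.518403; u=(-36.013500+(-26.213))/9.518403=-6.537494, w=(-36.013500−(-26.213))/9.518403=-1.029637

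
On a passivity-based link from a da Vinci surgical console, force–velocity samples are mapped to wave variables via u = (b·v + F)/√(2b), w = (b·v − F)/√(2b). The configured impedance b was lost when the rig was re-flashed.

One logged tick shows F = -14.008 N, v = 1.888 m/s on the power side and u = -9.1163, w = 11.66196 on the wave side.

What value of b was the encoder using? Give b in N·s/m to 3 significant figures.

u + w = 2.54566;  u + w = √(2b)·v, so √(2b) = 2.54566/1.888 = 1.34834.
b = (√(2b))²/2 = 1.81801/2 = 0.90901.
(Check via u − w = 2F/√(2b): u − w = -20.77826, 2F/√(2b) = -20.77819.)

b = 0.909 N·s/m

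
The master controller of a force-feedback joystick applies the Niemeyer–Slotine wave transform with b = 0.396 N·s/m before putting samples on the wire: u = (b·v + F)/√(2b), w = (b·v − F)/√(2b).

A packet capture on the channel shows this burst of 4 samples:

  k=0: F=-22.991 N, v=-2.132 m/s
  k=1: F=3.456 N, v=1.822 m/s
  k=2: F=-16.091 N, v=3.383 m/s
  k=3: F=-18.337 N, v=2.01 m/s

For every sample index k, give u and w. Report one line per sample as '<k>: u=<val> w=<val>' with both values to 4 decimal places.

k=0: b·v=0.396×(-2.132)=-0.8443; √(2b)=0.8899; u=(-0.8443+(-22.991))/0.8899=-26.7829, w=(-0.8443−(-22.991))/0.8899=24.8855
k=1: b·v=0.396×1.822=0.7215; √(2b)=0.8899; u=(0.7215+3.456)/0.8899=4.6941, w=(0.7215−3.456)/0.8899=-3.0727
k=2: b·v=0.396×3.383=1.3397; √(2b)=0.8899; u=(1.3397+(-16.091))/0.8899=-16.5756, w=(1.3397−(-16.091))/0.8899=19.5863
k=3: b·v=0.396×2.01=0.7960; √(2b)=0.8899; u=(0.7960+(-18.337))/0.8899=-19.7103, w=(0.7960−(-18.337))/0.8899=21.4991

0: u=-26.7829 w=24.8855
1: u=4.6941 w=-3.0727
2: u=-16.5756 w=19.5863
3: u=-19.7103 w=21.4991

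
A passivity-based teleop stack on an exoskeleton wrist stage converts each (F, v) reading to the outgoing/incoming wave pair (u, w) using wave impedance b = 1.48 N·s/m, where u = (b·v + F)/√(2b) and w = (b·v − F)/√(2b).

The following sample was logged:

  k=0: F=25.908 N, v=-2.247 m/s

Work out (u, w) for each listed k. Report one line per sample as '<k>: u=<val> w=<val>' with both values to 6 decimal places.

0: u=13.125777 w=-16.991662

k=0: b·v=1.48×(-2.247)=-3.325560; √(2b)=1.720465; u=(-3.325560+25.908)/1.720465=13.125777, w=(-3.325560−25.908)/1.720465=-16.991662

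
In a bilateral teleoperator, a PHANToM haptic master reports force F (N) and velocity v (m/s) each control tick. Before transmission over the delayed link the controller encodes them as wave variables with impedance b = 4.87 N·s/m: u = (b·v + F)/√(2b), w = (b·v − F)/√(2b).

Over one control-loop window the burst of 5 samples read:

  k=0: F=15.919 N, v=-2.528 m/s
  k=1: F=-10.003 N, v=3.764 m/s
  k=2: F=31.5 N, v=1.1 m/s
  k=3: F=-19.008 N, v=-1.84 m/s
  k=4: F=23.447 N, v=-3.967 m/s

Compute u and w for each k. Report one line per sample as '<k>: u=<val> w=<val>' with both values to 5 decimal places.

k=0: b·v=4.87×(-2.528)=-12.31136; √(2b)=3.12090; u=(-12.31136+15.919)/3.12090=1.15596, w=(-12.31136−15.919)/3.12090=-9.04559
k=1: b·v=4.87×3.764=18.33068; √(2b)=3.12090; u=(18.33068+(-10.003))/3.12090=2.66836, w=(18.33068−(-10.003))/3.12090=9.07870
k=2: b·v=4.87×1.1=5.35700; √(2b)=3.12090; u=(5.35700+31.5)/3.12090=11.80974, w=(5.35700−31.5)/3.12090=-8.37676
k=3: b·v=4.87×(-1.84)=-8.96080; √(2b)=3.12090; u=(-8.96080+(-19.008))/3.12090=-8.96178, w=(-8.96080−(-19.008))/3.12090=3.21933
k=4: b·v=4.87×(-3.967)=-19.31929; √(2b)=3.12090; u=(-19.31929+23.447)/3.12090=1.32260, w=(-19.31929−23.447)/3.12090=-13.70320

0: u=1.15596 w=-9.04559
1: u=2.66836 w=9.07870
2: u=11.80974 w=-8.37676
3: u=-8.96178 w=3.21933
4: u=1.32260 w=-13.70320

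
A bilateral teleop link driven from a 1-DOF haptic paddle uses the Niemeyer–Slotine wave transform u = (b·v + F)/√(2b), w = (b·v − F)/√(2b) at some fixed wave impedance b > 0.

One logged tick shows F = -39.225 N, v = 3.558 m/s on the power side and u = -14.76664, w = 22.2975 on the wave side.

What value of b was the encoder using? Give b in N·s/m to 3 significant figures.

u + w = 7.5309;  u + w = √(2b)·v, so √(2b) = 7.5309/3.558 = 2.1166.
b = (√(2b))²/2 = 4.4800/2 = 2.2400.
(Check via u − w = 2F/√(2b): u − w = -37.0641, 2F/√(2b) = -37.0642.)

b = 2.24 N·s/m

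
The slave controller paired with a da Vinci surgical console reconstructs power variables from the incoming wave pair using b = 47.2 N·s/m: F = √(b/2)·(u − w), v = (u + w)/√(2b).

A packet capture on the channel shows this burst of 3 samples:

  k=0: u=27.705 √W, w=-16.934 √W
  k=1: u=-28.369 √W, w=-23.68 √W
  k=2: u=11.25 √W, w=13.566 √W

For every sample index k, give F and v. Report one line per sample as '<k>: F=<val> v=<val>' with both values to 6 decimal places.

k=0: u−w=44.639000, u+w=10.771000; √(b/2)=4.857983, √(2b)=9.715966; F=4.857983×44.639=216.855509, v=10.771000/9.715966=1.108588
k=1: u−w=-4.689000, u+w=-52.049000; √(b/2)=4.857983, √(2b)=9.715966; F=4.857983×(-4.689)=-22.779083, v=-52.049000/9.715966=-5.357059
k=2: u−w=-2.316000, u+w=24.816000; √(b/2)=4.857983, √(2b)=9.715966; F=4.857983×(-2.316)=-11.251089, v=24.816000/9.715966=2.554146

0: F=216.855509 v=1.108588
1: F=-22.779083 v=-5.357059
2: F=-11.251089 v=2.554146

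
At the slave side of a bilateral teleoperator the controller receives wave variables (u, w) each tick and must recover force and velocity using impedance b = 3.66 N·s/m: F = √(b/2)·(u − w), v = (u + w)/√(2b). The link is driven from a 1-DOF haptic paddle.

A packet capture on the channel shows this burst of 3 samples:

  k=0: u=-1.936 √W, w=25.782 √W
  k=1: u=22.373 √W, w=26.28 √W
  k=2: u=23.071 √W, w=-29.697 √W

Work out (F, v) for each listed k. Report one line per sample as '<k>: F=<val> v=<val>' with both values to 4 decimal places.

0: F=-37.4962 v=8.8137
1: F=-5.2853 v=17.9827
2: F=71.3832 v=-2.4490

k=0: u−w=-27.7180, u+w=23.8460; √(b/2)=1.3528, √(2b)=2.7055; F=1.3528×(-27.718)=-37.4962, v=23.8460/2.7055=8.8137
k=1: u−w=-3.9070, u+w=48.6530; √(b/2)=1.3528, √(2b)=2.7055; F=1.3528×(-3.907)=-5.2853, v=48.6530/2.7055=17.9827
k=2: u−w=52.7680, u+w=-6.6260; √(b/2)=1.3528, √(2b)=2.7055; F=1.3528×52.768=71.3832, v=-6.6260/2.7055=-2.4490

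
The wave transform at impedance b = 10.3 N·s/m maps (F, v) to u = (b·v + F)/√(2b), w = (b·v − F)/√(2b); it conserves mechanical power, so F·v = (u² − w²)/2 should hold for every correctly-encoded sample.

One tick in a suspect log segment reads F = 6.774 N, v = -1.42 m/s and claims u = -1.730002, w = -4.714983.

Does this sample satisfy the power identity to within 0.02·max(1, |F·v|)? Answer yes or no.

F·v = 6.774×(-1.42) = -9.619080 W.
(u² − w²)/2 = (2.992907 − 22.231065)/2 = -9.619079 W.
|Δ| = 0.000001;  2% of max(1, |F·v|) = 0.192382.

yes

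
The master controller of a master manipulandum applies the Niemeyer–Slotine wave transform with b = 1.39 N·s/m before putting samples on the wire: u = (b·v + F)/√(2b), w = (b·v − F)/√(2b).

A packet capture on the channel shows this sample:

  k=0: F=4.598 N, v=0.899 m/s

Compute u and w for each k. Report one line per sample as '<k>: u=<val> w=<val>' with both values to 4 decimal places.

0: u=3.5072 w=-2.0082

k=0: b·v=1.39×0.899=1.2496; √(2b)=1.6673; u=(1.2496+4.598)/1.6673=3.5072, w=(1.2496−4.598)/1.6673=-2.0082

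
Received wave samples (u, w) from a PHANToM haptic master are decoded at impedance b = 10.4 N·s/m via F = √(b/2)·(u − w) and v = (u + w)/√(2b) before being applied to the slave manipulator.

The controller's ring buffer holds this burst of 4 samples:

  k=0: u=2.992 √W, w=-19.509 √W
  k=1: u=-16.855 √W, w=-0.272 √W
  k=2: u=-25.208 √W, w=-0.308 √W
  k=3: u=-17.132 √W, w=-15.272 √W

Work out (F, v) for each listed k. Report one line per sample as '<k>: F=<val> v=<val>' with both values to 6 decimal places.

0: F=51.310174 v=-3.621592
1: F=-37.815058 v=-3.755343
2: F=-56.780736 v=-5.594753
3: F=-4.241453 v=-7.105047

k=0: u−w=22.501000, u+w=-16.517000; √(b/2)=2.280351, √(2b)=4.560702; F=2.280351×22.501=51.310174, v=-16.517000/4.560702=-3.621592
k=1: u−w=-16.583000, u+w=-17.127000; √(b/2)=2.280351, √(2b)=4.560702; F=2.280351×(-16.583)=-37.815058, v=-17.127000/4.560702=-3.755343
k=2: u−w=-24.900000, u+w=-25.516000; √(b/2)=2.280351, √(2b)=4.560702; F=2.280351×(-24.9)=-56.780736, v=-25.516000/4.560702=-5.594753
k=3: u−w=-1.860000, u+w=-32.404000; √(b/2)=2.280351, √(2b)=4.560702; F=2.280351×(-1.86)=-4.241453, v=-32.404000/4.560702=-7.105047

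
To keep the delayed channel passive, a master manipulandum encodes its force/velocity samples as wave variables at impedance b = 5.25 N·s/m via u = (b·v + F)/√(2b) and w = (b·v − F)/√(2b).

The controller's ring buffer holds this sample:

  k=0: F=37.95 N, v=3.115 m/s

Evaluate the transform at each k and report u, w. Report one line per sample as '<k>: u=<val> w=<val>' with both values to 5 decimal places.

k=0: b·v=5.25×3.115=16.35375; √(2b)=3.24037; u=(16.35375+37.95)/3.24037=16.75850, w=(16.35375−37.95)/3.24037=-6.66475

0: u=16.75850 w=-6.66475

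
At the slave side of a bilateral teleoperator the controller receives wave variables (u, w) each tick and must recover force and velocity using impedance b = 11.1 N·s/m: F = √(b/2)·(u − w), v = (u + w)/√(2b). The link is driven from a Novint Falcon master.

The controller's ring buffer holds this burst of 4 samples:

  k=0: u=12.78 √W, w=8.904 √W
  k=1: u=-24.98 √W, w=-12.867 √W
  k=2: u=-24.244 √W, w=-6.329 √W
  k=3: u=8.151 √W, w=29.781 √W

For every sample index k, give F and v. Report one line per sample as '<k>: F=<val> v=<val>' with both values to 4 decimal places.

0: F=9.1313 v=4.6022
1: F=-28.5363 v=-8.0326
2: F=-42.2049 v=-6.4888
3: F=-50.9569 v=8.0506

k=0: u−w=3.8760, u+w=21.6840; √(b/2)=2.3558, √(2b)=4.7117; F=2.3558×3.876=9.1313, v=21.6840/4.7117=4.6022
k=1: u−w=-12.1130, u+w=-37.8470; √(b/2)=2.3558, √(2b)=4.7117; F=2.3558×(-12.113)=-28.5363, v=-37.8470/4.7117=-8.0326
k=2: u−w=-17.9150, u+w=-30.5730; √(b/2)=2.3558, √(2b)=4.7117; F=2.3558×(-17.915)=-42.2049, v=-30.5730/4.7117=-6.4888
k=3: u−w=-21.6300, u+w=37.9320; √(b/2)=2.3558, √(2b)=4.7117; F=2.3558×(-21.63)=-50.9569, v=37.9320/4.7117=8.0506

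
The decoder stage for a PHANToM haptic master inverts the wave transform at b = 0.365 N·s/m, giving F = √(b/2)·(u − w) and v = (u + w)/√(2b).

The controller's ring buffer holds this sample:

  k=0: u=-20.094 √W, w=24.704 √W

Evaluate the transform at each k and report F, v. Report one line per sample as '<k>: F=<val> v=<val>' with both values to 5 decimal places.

0: F=-19.13771 v=5.39560

k=0: u−w=-44.79800, u+w=4.61000; √(b/2)=0.42720, √(2b)=0.85440; F=0.42720×(-44.798)=-19.13771, v=4.61000/0.85440=5.39560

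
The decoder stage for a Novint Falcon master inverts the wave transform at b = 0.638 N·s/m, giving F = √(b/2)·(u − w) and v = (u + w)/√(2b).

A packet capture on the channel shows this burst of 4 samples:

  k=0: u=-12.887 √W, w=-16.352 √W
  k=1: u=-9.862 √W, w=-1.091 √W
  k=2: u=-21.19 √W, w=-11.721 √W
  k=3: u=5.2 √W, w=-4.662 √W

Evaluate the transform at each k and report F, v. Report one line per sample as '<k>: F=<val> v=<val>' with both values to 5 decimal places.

0: F=1.95703 v=-25.88434
1: F=-4.95387 v=-9.69634
2: F=-5.34810 v=-29.13505
3: F=5.57007 v=0.47627

k=0: u−w=3.46500, u+w=-29.23900; √(b/2)=0.56480, √(2b)=1.12960; F=0.56480×3.465=1.95703, v=-29.23900/1.12960=-25.88434
k=1: u−w=-8.77100, u+w=-10.95300; √(b/2)=0.56480, √(2b)=1.12960; F=0.56480×(-8.771)=-4.95387, v=-10.95300/1.12960=-9.69634
k=2: u−w=-9.46900, u+w=-32.91100; √(b/2)=0.56480, √(2b)=1.12960; F=0.56480×(-9.469)=-5.34810, v=-32.91100/1.12960=-29.13505
k=3: u−w=9.86200, u+w=0.53800; √(b/2)=0.56480, √(2b)=1.12960; F=0.56480×9.862=5.57007, v=0.53800/1.12960=0.47627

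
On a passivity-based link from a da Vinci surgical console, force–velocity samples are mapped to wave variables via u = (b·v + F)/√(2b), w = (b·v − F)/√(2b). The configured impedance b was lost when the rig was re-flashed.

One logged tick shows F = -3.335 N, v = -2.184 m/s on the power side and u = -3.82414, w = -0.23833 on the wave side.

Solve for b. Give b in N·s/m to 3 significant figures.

b = 1.73 N·s/m

u + w = -4.0625;  u + w = √(2b)·v, so √(2b) = -4.0625/(-2.184) = 1.8601.
b = (√(2b))²/2 = 3.4600/2 = 1.7300.
(Check via u − w = 2F/√(2b): u − w = -3.5858, 2F/√(2b) = -3.5858.)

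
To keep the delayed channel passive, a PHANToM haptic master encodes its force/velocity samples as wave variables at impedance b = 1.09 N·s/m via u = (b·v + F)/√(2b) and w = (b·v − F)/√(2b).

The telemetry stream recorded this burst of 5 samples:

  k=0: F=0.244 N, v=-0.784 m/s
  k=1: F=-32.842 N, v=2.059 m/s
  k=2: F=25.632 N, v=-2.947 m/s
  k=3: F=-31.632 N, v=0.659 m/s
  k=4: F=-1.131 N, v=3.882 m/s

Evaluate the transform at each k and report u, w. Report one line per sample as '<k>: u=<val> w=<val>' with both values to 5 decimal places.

0: u=-0.41352 w=-0.74404
1: u=-20.72337 w=23.76345
2: u=15.18458 w=-19.53578
3: u=-20.93739 w=21.91039
4: u=2.09984 w=3.63186

k=0: b·v=1.09×(-0.784)=-0.85456; √(2b)=1.47648; u=(-0.85456+0.244)/1.47648=-0.41352, w=(-0.85456−0.244)/1.47648=-0.74404
k=1: b·v=1.09×2.059=2.24431; √(2b)=1.47648; u=(2.24431+(-32.842))/1.47648=-20.72337, w=(2.24431−(-32.842))/1.47648=23.76345
k=2: b·v=1.09×(-2.947)=-3.21223; √(2b)=1.47648; u=(-3.21223+25.632)/1.47648=15.18458, w=(-3.21223−25.632)/1.47648=-19.53578
k=3: b·v=1.09×0.659=0.71831; √(2b)=1.47648; u=(0.71831+(-31.632))/1.47648=-20.93739, w=(0.71831−(-31.632))/1.47648=21.91039
k=4: b·v=1.09×3.882=4.23138; √(2b)=1.47648; u=(4.23138+(-1.131))/1.47648=2.09984, w=(4.23138−(-1.131))/1.47648=3.63186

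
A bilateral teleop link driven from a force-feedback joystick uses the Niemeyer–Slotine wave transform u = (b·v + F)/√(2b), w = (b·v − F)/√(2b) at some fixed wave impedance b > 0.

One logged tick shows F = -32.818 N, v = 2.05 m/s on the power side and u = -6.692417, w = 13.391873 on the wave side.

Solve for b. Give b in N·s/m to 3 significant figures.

u + w = 6.699456;  u + w = √(2b)·v, so √(2b) = 6.699456/2.05 = 3.268027.
b = (√(2b))²/2 = 10.680003/2 = 5.340001.
(Check via u − w = 2F/√(2b): u − w = -20.084290, 2F/√(2b) = -20.084287.)

b = 5.34 N·s/m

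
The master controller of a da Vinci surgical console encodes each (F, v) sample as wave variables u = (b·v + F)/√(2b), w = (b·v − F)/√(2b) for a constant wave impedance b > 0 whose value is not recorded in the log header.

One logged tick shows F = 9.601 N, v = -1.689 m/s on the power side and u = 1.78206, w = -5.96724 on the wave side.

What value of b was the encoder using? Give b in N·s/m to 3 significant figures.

b = 3.07 N·s/m

u + w = -4.1852;  u + w = √(2b)·v, so √(2b) = -4.1852/(-1.689) = 2.4779.
b = (√(2b))²/2 = 6.1400/2 = 3.0700.
(Check via u − w = 2F/√(2b): u − w = 7.7493, 2F/√(2b) = 7.7493.)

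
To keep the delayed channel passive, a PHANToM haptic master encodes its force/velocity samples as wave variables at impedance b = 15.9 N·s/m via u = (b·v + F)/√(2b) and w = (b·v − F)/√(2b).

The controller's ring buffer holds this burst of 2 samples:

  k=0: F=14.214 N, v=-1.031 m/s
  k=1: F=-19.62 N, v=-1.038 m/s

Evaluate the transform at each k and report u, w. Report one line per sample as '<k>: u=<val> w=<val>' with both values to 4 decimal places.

k=0: b·v=15.9×(-1.031)=-16.3929; √(2b)=5.6391; u=(-16.3929+14.214)/5.6391=-0.3864, w=(-16.3929−14.214)/5.6391=-5.4276
k=1: b·v=15.9×(-1.038)=-16.5042; √(2b)=5.6391; u=(-16.5042+(-19.62))/5.6391=-6.4060, w=(-16.5042−(-19.62))/5.6391=0.5525

0: u=-0.3864 w=-5.4276
1: u=-6.4060 w=0.5525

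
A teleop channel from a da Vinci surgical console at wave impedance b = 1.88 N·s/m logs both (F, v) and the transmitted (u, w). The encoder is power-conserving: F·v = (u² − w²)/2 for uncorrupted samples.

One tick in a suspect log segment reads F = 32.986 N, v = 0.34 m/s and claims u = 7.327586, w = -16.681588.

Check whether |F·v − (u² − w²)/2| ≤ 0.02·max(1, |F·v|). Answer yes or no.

F·v = 32.986×0.34 = 11.215240 W.
(u² − w²)/2 = (53.693517 − 278.275378)/2 = -112.290931 W.
|Δ| = 123.506171;  2% of max(1, |F·v|) = 0.224305.

no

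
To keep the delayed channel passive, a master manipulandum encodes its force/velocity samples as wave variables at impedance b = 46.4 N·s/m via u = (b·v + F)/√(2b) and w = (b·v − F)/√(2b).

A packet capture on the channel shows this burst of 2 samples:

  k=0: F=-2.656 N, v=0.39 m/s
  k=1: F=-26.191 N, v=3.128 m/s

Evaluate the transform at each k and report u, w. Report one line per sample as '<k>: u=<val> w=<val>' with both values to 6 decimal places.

0: u=1.602778 w=2.154200
1: u=12.347638 w=17.785248

k=0: b·v=46.4×0.39=18.096000; √(2b)=9.633276; u=(18.096000+(-2.656))/9.633276=1.602778, w=(18.096000−(-2.656))/9.633276=2.154200
k=1: b·v=46.4×3.128=145.139200; √(2b)=9.633276; u=(145.139200+(-26.191))/9.633276=12.347638, w=(145.139200−(-26.191))/9.633276=17.785248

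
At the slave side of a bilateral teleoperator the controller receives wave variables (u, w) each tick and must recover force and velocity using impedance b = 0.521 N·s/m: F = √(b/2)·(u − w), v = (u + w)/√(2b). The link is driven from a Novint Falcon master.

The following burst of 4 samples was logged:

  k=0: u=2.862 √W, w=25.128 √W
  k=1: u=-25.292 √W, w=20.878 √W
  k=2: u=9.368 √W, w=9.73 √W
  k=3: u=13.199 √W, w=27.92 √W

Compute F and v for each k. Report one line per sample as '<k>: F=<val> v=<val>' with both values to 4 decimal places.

k=0: u−w=-22.2660, u+w=27.9900; √(b/2)=0.5104, √(2b)=1.0208; F=0.5104×(-22.266)=-11.3644, v=27.9900/1.0208=27.4201
k=1: u−w=-46.1700, u+w=-4.4140; √(b/2)=0.5104, √(2b)=1.0208; F=0.5104×(-46.17)=-23.5648, v=-4.4140/1.0208=-4.3241
k=2: u−w=-0.3620, u+w=19.0980; √(b/2)=0.5104, √(2b)=1.0208; F=0.5104×(-0.362)=-0.1848, v=19.0980/1.0208=18.7091
k=3: u−w=-14.7210, u+w=41.1190; √(b/2)=0.5104, √(2b)=1.0208; F=0.5104×(-14.721)=-7.5135, v=41.1190/1.0208=40.2818

0: F=-11.3644 v=27.4201
1: F=-23.5648 v=-4.3241
2: F=-0.1848 v=18.7091
3: F=-7.5135 v=40.2818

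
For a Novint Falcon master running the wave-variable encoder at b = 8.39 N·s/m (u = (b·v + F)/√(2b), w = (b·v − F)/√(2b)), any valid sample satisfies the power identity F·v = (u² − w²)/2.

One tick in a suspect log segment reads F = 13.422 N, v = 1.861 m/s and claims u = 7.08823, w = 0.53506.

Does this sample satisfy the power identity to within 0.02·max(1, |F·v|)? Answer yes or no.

F·v = 13.422×1.861 = 24.97834 W.
(u² − w²)/2 = (50.24300 − 0.28629)/2 = 24.97836 W.
|Δ| = 0.00002;  2% of max(1, |F·v|) = 0.49957.

yes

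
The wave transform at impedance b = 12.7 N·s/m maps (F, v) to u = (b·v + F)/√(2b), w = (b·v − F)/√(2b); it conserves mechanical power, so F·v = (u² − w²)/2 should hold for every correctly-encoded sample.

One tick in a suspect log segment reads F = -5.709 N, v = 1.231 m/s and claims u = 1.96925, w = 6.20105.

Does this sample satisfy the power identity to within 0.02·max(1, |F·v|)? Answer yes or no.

no

F·v = (-5.709)×1.231 = -7.0278 W.
(u² − w²)/2 = (3.8779 − 38.4530)/2 = -17.2875 W.
|Δ| = 10.2598;  2% of max(1, |F·v|) = 0.1406.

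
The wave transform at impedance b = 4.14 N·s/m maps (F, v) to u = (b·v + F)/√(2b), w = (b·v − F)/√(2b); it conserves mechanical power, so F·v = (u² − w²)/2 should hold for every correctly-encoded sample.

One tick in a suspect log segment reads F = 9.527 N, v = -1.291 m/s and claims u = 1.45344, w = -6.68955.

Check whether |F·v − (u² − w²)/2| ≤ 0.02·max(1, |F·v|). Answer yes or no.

F·v = 9.527×(-1.291) = -12.2994 W.
(u² − w²)/2 = (2.1125 − 44.7501)/2 = -21.3188 W.
|Δ| = 9.0194;  2% of max(1, |F·v|) = 0.2460.

no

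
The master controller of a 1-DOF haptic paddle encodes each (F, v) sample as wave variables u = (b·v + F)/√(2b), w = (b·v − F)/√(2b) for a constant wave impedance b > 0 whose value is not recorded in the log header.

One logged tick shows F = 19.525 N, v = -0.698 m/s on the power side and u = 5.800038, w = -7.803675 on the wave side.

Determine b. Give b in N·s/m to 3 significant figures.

b = 4.12 N·s/m

u + w = -2.003637;  u + w = √(2b)·v, so √(2b) = -2.003637/(-0.698) = 2.870540.
b = (√(2b))²/2 = 8.240001/2 = 4.120000.
(Check via u − w = 2F/√(2b): u − w = 13.603713, 2F/√(2b) = 13.603712.)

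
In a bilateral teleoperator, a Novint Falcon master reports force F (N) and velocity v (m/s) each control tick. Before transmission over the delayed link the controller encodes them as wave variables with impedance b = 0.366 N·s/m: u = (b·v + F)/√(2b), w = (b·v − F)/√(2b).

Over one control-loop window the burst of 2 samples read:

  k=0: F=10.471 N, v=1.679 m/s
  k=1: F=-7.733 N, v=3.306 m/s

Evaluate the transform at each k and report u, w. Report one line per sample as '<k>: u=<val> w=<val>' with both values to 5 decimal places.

k=0: b·v=0.366×1.679=0.61451; √(2b)=0.85557; u=(0.61451+10.471)/0.85557=12.95688, w=(0.61451−10.471)/0.85557=-11.52037
k=1: b·v=0.366×3.306=1.21000; √(2b)=0.85557; u=(1.21000+(-7.733))/0.85557=-7.62416, w=(1.21000−(-7.733))/0.85557=10.45268

0: u=12.95688 w=-11.52037
1: u=-7.62416 w=10.45268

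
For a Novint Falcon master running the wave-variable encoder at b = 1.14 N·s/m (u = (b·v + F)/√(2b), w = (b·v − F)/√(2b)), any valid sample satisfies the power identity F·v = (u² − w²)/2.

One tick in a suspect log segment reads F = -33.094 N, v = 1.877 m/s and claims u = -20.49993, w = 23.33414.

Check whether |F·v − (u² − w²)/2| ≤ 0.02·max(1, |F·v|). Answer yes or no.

F·v = (-33.094)×1.877 = -62.11744 W.
(u² − w²)/2 = (420.24713 − 544.48209)/2 = -62.11748 W.
|Δ| = 0.00004;  2% of max(1, |F·v|) = 1.24235.

yes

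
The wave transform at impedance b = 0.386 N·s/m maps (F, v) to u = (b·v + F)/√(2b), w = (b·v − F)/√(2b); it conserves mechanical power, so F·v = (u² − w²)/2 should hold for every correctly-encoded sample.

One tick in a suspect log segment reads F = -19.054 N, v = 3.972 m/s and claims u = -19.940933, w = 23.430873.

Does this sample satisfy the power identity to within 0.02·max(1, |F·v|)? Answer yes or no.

F·v = (-19.054)×3.972 = -75.682488 W.
(u² − w²)/2 = (397.640809 − 549.005810)/2 = -75.682500 W.
|Δ| = 0.000012;  2% of max(1, |F·v|) = 1.513650.

yes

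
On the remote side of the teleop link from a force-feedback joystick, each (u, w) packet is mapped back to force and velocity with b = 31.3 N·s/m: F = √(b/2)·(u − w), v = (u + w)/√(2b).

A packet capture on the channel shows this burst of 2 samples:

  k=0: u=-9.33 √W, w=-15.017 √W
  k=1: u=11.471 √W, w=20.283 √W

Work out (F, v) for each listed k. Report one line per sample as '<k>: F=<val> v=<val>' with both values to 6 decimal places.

k=0: u−w=5.687000, u+w=-24.347000; √(b/2)=3.956008, √(2b)=7.912016; F=3.956008×5.687=22.497818, v=-24.347000/7.912016=-3.077218
k=1: u−w=-8.812000, u+w=31.754000; √(b/2)=3.956008, √(2b)=7.912016; F=3.956008×(-8.812)=-34.860343, v=31.754000/7.912016=4.013389

0: F=22.497818 v=-3.077218
1: F=-34.860343 v=4.013389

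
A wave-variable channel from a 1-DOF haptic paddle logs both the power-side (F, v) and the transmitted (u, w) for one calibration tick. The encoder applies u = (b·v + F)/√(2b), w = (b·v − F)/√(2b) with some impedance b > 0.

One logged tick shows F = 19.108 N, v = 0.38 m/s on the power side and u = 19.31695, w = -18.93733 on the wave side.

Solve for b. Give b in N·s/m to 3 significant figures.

b = 0.499 N·s/m

u + w = 0.3796;  u + w = √(2b)·v, so √(2b) = 0.3796/0.38 = 0.9990.
b = (√(2b))²/2 = 0.9980/2 = 0.4990.
(Check via u − w = 2F/√(2b): u − w = 38.2543, 2F/√(2b) = 38.2543.)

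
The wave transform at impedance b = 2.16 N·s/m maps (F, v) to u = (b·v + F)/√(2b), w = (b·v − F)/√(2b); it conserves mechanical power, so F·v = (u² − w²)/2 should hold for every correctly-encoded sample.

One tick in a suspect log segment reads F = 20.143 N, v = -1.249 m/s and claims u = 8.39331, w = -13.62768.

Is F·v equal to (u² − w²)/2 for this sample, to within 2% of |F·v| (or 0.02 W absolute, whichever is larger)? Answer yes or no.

no

F·v = 20.143×(-1.249) = -25.1586 W.
(u² − w²)/2 = (70.4477 − 185.7137)/2 = -57.6330 W.
|Δ| = 32.4744;  2% of max(1, |F·v|) = 0.5032.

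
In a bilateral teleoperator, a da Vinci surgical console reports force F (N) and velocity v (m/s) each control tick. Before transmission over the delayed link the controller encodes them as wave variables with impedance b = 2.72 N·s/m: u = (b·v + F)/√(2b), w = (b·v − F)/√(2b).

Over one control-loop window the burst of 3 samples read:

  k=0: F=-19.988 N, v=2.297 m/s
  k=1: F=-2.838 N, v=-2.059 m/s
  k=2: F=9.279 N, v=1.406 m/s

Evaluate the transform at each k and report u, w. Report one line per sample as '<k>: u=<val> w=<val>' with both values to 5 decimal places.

k=0: b·v=2.72×2.297=6.24784; √(2b)=2.33238; u=(6.24784+(-19.988))/2.33238=-5.89104, w=(6.24784−(-19.988))/2.33238=11.24852
k=1: b·v=2.72×(-2.059)=-5.60048; √(2b)=2.33238; u=(-5.60048+(-2.838))/2.33238=-3.61797, w=(-5.60048−(-2.838))/2.33238=-1.18440
k=2: b·v=2.72×1.406=3.82432; √(2b)=2.33238; u=(3.82432+9.279)/2.33238=5.61800, w=(3.82432−9.279)/2.33238=-2.33867

0: u=-5.89104 w=11.24852
1: u=-3.61797 w=-1.18440
2: u=5.61800 w=-2.33867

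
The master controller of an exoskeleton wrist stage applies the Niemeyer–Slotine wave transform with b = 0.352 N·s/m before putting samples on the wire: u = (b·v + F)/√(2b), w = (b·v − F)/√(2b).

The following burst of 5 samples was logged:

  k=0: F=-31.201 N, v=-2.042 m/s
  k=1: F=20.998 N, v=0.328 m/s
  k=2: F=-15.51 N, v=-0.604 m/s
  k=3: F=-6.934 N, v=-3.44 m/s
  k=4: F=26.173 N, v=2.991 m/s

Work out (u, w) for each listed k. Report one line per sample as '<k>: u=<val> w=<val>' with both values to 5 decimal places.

k=0: b·v=0.352×(-2.042)=-0.71878; √(2b)=0.83905; u=(-0.71878+(-31.201))/0.83905=-38.04290, w=(-0.71878−(-31.201))/0.83905=36.32957
k=1: b·v=0.352×0.328=0.11546; √(2b)=0.83905; u=(0.11546+20.998)/0.83905=25.16361, w=(0.11546−20.998)/0.83905=-24.88841
k=2: b·v=0.352×(-0.604)=-0.21261; √(2b)=0.83905; u=(-0.21261+(-15.51))/0.83905=-18.73865, w=(-0.21261−(-15.51))/0.83905=18.23186
k=3: b·v=0.352×(-3.44)=-1.21088; √(2b)=0.83905; u=(-1.21088+(-6.934))/0.83905=-9.70730, w=(-1.21088−(-6.934))/0.83905=6.82098
k=4: b·v=0.352×2.991=1.05283; √(2b)=0.83905; u=(1.05283+26.173)/0.83905=32.44852, w=(1.05283−26.173)/0.83905=-29.93893

0: u=-38.04290 w=36.32957
1: u=25.16361 w=-24.88841
2: u=-18.73865 w=18.23186
3: u=-9.70730 w=6.82098
4: u=32.44852 w=-29.93893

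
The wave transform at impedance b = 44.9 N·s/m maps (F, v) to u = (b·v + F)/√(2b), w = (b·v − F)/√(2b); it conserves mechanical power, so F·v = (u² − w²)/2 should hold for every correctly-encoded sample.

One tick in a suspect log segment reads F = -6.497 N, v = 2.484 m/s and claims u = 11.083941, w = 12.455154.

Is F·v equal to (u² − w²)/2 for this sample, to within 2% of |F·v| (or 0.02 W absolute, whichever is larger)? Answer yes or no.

yes

F·v = (-6.497)×2.484 = -16.138548 W.
(u² − w²)/2 = (122.853748 − 155.130861)/2 = -16.138557 W.
|Δ| = 0.000009;  2% of max(1, |F·v|) = 0.322771.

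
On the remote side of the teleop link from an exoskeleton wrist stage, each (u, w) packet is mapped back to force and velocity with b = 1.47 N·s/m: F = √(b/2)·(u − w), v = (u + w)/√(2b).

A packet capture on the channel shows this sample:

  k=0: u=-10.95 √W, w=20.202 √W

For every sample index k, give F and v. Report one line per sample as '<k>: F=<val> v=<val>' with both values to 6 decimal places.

0: F=-26.707277 v=5.395876

k=0: u−w=-31.152000, u+w=9.252000; √(b/2)=0.857321, √(2b)=1.714643; F=0.857321×(-31.152)=-26.707277, v=9.252000/1.714643=5.395876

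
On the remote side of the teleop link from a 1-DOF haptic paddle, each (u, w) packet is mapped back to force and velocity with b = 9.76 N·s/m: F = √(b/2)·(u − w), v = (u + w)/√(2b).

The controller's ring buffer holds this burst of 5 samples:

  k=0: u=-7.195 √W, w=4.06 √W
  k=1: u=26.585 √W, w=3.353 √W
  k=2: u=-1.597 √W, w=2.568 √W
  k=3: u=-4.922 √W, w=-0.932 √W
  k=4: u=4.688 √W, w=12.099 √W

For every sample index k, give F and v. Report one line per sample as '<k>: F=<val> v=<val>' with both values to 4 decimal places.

k=0: u−w=-11.2550, u+w=-3.1350; √(b/2)=2.2091, √(2b)=4.4181; F=2.2091×(-11.255)=-24.8631, v=-3.1350/4.4181=-0.7096
k=1: u−w=23.2320, u+w=29.9380; √(b/2)=2.2091, √(2b)=4.4181; F=2.2091×23.232=51.3212, v=29.9380/4.4181=6.7761
k=2: u−w=-4.1650, u+w=0.9710; √(b/2)=2.2091, √(2b)=4.4181; F=2.2091×(-4.165)=-9.2008, v=0.9710/4.4181=0.2198
k=3: u−w=-3.9900, u+w=-5.8540; √(b/2)=2.2091, √(2b)=4.4181; F=2.2091×(-3.99)=-8.8142, v=-5.8540/4.4181=-1.3250
k=4: u−w=-7.4110, u+w=16.7870; √(b/2)=2.2091, √(2b)=4.4181; F=2.2091×(-7.411)=-16.3714, v=16.7870/4.4181=3.7996

0: F=-24.8631 v=-0.7096
1: F=51.3212 v=6.7761
2: F=-9.2008 v=0.2198
3: F=-8.8142 v=-1.3250
4: F=-16.3714 v=3.7996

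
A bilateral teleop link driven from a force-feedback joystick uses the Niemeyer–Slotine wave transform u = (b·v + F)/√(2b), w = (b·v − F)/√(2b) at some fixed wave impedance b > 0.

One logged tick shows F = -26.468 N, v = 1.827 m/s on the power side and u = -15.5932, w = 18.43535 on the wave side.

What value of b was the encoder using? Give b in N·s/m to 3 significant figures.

b = 1.21 N·s/m

u + w = 2.8422;  u + w = √(2b)·v, so √(2b) = 2.8422/1.827 = 1.5556.
b = (√(2b))²/2 = 2.4200/2 = 1.2100.
(Check via u − w = 2F/√(2b): u − w = -34.0285, 2F/√(2b) = -34.0285.)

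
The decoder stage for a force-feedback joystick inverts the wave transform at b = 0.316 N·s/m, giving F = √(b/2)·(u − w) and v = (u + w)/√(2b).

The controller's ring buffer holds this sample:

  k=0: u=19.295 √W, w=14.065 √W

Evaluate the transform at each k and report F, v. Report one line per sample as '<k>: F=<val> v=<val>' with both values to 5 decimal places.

0: F=2.07888 v=41.96309

k=0: u−w=5.23000, u+w=33.36000; √(b/2)=0.39749, √(2b)=0.79498; F=0.39749×5.23=2.07888, v=33.36000/0.79498=41.96309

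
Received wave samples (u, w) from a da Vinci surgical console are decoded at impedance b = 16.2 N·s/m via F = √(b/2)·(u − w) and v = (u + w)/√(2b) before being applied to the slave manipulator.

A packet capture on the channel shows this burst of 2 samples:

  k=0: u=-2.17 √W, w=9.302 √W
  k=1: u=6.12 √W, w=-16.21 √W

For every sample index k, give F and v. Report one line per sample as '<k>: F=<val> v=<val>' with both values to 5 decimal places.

0: F=-32.64988 v=1.25296
1: F=63.55229 v=-1.77263

k=0: u−w=-11.47200, u+w=7.13200; √(b/2)=2.84605, √(2b)=5.69210; F=2.84605×(-11.472)=-32.64988, v=7.13200/5.69210=1.25296
k=1: u−w=22.33000, u+w=-10.09000; √(b/2)=2.84605, √(2b)=5.69210; F=2.84605×22.33=63.55229, v=-10.09000/5.69210=-1.77263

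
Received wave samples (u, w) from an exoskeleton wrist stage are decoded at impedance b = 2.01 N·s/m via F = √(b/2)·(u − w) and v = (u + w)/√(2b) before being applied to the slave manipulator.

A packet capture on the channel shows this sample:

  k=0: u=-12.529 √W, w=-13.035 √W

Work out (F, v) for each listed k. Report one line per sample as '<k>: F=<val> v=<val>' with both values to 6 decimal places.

0: F=0.507263 v=-12.750164

k=0: u−w=0.506000, u+w=-25.564000; √(b/2)=1.002497, √(2b)=2.004994; F=1.002497×0.506=0.507263, v=-25.564000/2.004994=-12.750164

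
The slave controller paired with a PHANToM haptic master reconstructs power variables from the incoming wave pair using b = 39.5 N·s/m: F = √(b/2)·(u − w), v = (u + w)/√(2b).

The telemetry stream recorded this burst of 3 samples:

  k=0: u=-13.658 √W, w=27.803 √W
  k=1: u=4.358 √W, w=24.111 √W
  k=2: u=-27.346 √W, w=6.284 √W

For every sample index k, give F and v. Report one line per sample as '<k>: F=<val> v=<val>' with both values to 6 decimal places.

0: F=-184.256714 v=1.591437
1: F=-87.784252 v=3.203013
2: F=-149.454989 v=-2.369660

k=0: u−w=-41.461000, u+w=14.145000; √(b/2)=4.444097, √(2b)=8.888194; F=4.444097×(-41.461)=-184.256714, v=14.145000/8.888194=1.591437
k=1: u−w=-19.753000, u+w=28.469000; √(b/2)=4.444097, √(2b)=8.888194; F=4.444097×(-19.753)=-87.784252, v=28.469000/8.888194=3.203013
k=2: u−w=-33.630000, u+w=-21.062000; √(b/2)=4.444097, √(2b)=8.888194; F=4.444097×(-33.63)=-149.454989, v=-21.062000/8.888194=-2.369660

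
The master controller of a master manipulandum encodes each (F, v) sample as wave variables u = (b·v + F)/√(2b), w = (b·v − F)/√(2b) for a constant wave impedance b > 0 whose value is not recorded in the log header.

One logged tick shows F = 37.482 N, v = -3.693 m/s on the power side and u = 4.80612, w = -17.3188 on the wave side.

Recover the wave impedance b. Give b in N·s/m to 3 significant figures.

u + w = -12.5127;  u + w = √(2b)·v, so √(2b) = -12.5127/(-3.693) = 3.3882.
b = (√(2b))²/2 = 11.4800/2 = 5.7400.
(Check via u − w = 2F/√(2b): u − w = 22.1249, 2F/√(2b) = 22.1249.)

b = 5.74 N·s/m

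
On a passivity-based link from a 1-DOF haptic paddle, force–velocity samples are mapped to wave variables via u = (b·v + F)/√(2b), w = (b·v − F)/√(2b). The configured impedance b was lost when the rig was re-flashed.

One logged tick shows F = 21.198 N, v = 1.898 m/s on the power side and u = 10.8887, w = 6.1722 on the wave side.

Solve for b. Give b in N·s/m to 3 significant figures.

u + w = 17.0609;  u + w = √(2b)·v, so √(2b) = 17.0609/1.898 = 8.9889.
b = (√(2b))²/2 = 80.8000/2 = 40.4000.
(Check via u − w = 2F/√(2b): u − w = 4.7165, 2F/√(2b) = 4.7165.)

b = 40.4 N·s/m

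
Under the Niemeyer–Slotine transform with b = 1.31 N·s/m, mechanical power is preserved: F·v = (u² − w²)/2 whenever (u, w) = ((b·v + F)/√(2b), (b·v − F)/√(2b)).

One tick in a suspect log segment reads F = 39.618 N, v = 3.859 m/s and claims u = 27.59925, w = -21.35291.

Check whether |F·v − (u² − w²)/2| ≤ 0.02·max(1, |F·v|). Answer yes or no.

yes

F·v = 39.618×3.859 = 152.8859 W.
(u² − w²)/2 = (761.7186 − 455.9468)/2 = 152.8859 W.
|Δ| = 0.0001;  2% of max(1, |F·v|) = 3.0577.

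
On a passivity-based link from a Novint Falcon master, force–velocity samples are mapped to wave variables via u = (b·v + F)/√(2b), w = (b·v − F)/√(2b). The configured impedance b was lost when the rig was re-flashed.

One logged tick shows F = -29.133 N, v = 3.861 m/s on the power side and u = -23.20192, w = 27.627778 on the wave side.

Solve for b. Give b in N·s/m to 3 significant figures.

u + w = 4.425858;  u + w = √(2b)·v, so √(2b) = 4.425858/3.861 = 1.146298.
b = (√(2b))²/2 = 1.314000/2 = 0.657000.
(Check via u − w = 2F/√(2b): u − w = -50.829698, 2F/√(2b) = -50.829698.)

b = 0.657 N·s/m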